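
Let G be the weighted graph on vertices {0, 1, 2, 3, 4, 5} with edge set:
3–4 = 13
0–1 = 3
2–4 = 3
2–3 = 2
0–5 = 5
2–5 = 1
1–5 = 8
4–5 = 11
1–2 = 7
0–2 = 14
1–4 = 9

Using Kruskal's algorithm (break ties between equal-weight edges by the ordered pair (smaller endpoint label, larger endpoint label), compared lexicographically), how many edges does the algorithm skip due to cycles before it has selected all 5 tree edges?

0

Sort edges by weight, then run Kruskal:
2–5 (1): add. Components now {0} {1} {2,5} {3} {4}
2–3 (2): add. Components now {0} {1} {2,3,5} {4}
0–1 (3): add. Components now {0,1} {2,3,5} {4}
2–4 (3): add. Components now {0,1} {2,3,4,5}
0–5 (5): add. Components now {0,1,2,3,4,5}
Edges rejected before the tree was complete: 0.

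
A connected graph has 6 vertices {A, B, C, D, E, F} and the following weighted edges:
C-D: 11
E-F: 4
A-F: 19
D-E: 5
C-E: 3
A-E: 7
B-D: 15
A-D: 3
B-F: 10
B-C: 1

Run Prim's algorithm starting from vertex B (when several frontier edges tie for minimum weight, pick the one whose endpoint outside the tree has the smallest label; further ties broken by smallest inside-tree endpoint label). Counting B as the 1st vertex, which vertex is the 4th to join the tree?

F

Grow the tree from B using Prim:
Step 1: cheapest edge leaving the tree is B-C (1); add C.
Step 2: cheapest edge leaving the tree is C-E (3); add E.
Step 3: cheapest edge leaving the tree is E-F (4); add F.
Step 4: cheapest edge leaving the tree is D-E (5); add D.
Step 5: cheapest edge leaving the tree is A-D (3); add A.
Vertex order: B, C, E, F, D, A. The 4th vertex is F.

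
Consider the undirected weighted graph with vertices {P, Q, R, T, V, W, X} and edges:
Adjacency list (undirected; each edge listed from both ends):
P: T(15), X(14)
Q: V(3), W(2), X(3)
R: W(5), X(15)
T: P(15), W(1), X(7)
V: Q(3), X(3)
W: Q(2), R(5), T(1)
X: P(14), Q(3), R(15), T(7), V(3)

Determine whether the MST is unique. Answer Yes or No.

Sort edges by weight, then run Kruskal:
T W (1): add. Components now {V} {Q} {T,W} {X} {P} {R}
Q W (2): add. Components now {V} {Q,T,W} {X} {P} {R}
Q V (3): add. Components now {Q,T,V,W} {X} {P} {R}
Q X (3): add. Components now {Q,T,V,W,X} {P} {R}
V X (3): skip — V and X already connected.
R W (5): add. Components now {Q,R,T,V,W,X} {P}
T X (7): skip — X and T already connected.
P X (14): add. Components now {P,Q,R,T,V,W,X}
Non-tree edge V X has weight 3, equal to the heaviest edge on its tree cycle — swapping gives another MST of the same weight. Not unique.

No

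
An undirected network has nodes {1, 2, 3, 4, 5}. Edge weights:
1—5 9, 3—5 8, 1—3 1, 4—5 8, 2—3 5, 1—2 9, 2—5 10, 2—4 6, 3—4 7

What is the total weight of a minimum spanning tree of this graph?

20

Sort edges by weight, then run Kruskal:
1—3 (1): add. Components now {1,3} {2} {4} {5}
2—3 (5): add. Components now {1,2,3} {4} {5}
2—4 (6): add. Components now {1,2,3,4} {5}
3—4 (7): skip — 3 and 4 already connected.
3—5 (8): add. Components now {1,2,3,4,5}
MST edges: 1—3, 2—3, 2—4, 3—5; total weight 1+5+6+8 = 20.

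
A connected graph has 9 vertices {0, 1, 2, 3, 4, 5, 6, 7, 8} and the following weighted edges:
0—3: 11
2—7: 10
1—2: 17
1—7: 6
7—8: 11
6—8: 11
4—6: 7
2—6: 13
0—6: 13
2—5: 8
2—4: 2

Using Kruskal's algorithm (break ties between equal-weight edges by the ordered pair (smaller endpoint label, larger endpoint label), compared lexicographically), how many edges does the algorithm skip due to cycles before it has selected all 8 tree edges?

1

Kruskal: consider edges lightest-first.
2—4 (2): add — endpoints in different components.
1—7 (6): add — endpoints in different components.
4—6 (7): add — endpoints in different components.
2—5 (8): add — endpoints in different components.
2—7 (10): add — endpoints in different components.
0—3 (11): add — endpoints in different components.
6—8 (11): add — endpoints in different components.
7—8 (11): skip — 7 and 8 already connected.
0—6 (13): add — endpoints in different components.
Edges rejected before the tree was complete: 1.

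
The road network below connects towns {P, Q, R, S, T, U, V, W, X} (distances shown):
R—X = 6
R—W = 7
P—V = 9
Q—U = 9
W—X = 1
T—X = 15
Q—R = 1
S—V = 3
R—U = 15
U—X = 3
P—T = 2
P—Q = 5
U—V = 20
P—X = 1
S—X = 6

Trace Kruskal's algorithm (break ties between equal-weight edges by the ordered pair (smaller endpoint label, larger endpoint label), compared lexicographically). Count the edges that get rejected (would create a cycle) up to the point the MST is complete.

Sort edges by weight, then run Kruskal:
P—X (1): add — endpoints in different components.
Q—R (1): add — endpoints in different components.
W—X (1): add — endpoints in different components.
P—T (2): add — endpoints in different components.
S—V (3): add — endpoints in different components.
U—X (3): add — endpoints in different components.
P—Q (5): add — endpoints in different components.
R—X (6): skip — R and X already connected.
S—X (6): add — endpoints in different components.
Edges rejected before the tree was complete: 1.

1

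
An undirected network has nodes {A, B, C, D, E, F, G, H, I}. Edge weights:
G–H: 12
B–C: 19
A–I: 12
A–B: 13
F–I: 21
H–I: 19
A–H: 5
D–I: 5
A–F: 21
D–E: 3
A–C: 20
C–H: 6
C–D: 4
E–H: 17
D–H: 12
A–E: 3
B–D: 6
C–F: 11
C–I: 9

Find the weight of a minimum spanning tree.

Prim, starting at F.
Step 1: cheapest edge leaving the tree is C–F (11); add C.
Step 2: cheapest edge leaving the tree is C–D (4); add D.
Step 3: cheapest edge leaving the tree is D–E (3); add E.
Step 4: cheapest edge leaving the tree is A–E (3); add A.
Step 5: cheapest edge leaving the tree is A–H (5); add H.
Step 6: cheapest edge leaving the tree is D–I (5); add I.
Step 7: cheapest edge leaving the tree is B–D (6); add B.
Step 8: cheapest edge leaving the tree is G–H (12); add G.
MST edges: C–F, C–D, D–E, A–E, A–H, D–I, B–D, G–H; total weight 11+4+3+3+5+5+6+12 = 49.

49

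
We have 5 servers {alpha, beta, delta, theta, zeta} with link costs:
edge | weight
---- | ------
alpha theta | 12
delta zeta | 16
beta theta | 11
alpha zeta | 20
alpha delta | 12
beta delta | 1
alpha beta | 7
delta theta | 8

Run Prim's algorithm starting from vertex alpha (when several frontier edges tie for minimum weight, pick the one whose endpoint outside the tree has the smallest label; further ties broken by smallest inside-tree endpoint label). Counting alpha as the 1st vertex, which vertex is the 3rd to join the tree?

Prim's algorithm from alpha:
Step 1: cheapest edge leaving the tree is alpha beta (7); add beta.
Step 2: cheapest edge leaving the tree is beta delta (1); add delta.
Step 3: cheapest edge leaving the tree is delta theta (8); add theta.
Step 4: cheapest edge leaving the tree is delta zeta (16); add zeta.
Vertex order: alpha, beta, delta, theta, zeta. The 3rd vertex is delta.

delta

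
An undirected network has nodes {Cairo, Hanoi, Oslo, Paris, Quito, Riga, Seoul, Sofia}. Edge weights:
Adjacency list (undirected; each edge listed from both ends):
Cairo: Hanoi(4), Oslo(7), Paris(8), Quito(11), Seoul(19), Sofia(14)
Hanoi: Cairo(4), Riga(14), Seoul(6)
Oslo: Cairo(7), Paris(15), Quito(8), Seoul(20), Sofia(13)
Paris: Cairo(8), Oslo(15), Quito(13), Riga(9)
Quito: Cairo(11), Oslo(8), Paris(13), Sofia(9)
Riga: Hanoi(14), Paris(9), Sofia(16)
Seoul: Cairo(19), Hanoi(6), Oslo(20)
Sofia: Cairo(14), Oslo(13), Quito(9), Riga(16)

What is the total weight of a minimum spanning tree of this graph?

51

Prim's algorithm from Quito:
Step 1: cheapest edge leaving the tree is Oslo–Quito (8); add Oslo.
Step 2: cheapest edge leaving the tree is Cairo–Oslo (7); add Cairo.
Step 3: cheapest edge leaving the tree is Cairo–Hanoi (4); add Hanoi.
Step 4: cheapest edge leaving the tree is Hanoi–Seoul (6); add Seoul.
Step 5: cheapest edge leaving the tree is Cairo–Paris (8); add Paris.
Step 6: cheapest edge leaving the tree is Paris–Riga (9); add Riga.
Step 7: cheapest edge leaving the tree is Quito–Sofia (9); add Sofia.
MST edges: Oslo–Quito, Cairo–Oslo, Cairo–Hanoi, Hanoi–Seoul, Cairo–Paris, Paris–Riga, Quito–Sofia; total weight 8+7+4+6+8+9+9 = 51.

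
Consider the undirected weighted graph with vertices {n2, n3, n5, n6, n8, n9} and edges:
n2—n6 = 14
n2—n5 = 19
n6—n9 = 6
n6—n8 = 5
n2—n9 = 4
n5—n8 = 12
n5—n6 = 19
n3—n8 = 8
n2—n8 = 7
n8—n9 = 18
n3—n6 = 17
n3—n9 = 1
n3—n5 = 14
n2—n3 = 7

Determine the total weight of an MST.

28

Kruskal: consider edges lightest-first.
n3—n9 (1): add. Components now {n6} {n3,n9} {n5} {n8} {n2}
n2—n9 (4): add. Components now {n6} {n2,n3,n9} {n5} {n8}
n6—n8 (5): add. Components now {n6,n8} {n2,n3,n9} {n5}
n6—n9 (6): add. Components now {n2,n3,n6,n8,n9} {n5}
n2—n3 (7): skip — n3 and n2 already connected.
n2—n8 (7): skip — n8 and n2 already connected.
n3—n8 (8): skip — n3 and n8 already connected.
n5—n8 (12): add. Components now {n2,n3,n5,n6,n8,n9}
MST edges: n3—n9, n2—n9, n6—n8, n6—n9, n5—n8; total weight 1+4+5+6+12 = 28.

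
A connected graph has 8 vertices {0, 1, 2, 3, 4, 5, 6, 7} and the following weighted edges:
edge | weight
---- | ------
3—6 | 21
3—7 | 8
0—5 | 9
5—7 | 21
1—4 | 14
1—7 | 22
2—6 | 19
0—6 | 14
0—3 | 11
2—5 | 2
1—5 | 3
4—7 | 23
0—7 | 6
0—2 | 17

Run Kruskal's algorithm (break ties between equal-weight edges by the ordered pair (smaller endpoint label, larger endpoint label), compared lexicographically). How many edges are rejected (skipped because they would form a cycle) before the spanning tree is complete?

Kruskal's algorithm — process edges by increasing weight (ties by edge label):
2—5 (2): add — endpoints in different components.
1—5 (3): add — endpoints in different components.
0—7 (6): add — endpoints in different components.
3—7 (8): add — endpoints in different components.
0—5 (9): add — endpoints in different components.
0—3 (11): skip — 0 and 3 already connected.
0—6 (14): add — endpoints in different components.
1—4 (14): add — endpoints in different components.
Edges rejected before the tree was complete: 1.

1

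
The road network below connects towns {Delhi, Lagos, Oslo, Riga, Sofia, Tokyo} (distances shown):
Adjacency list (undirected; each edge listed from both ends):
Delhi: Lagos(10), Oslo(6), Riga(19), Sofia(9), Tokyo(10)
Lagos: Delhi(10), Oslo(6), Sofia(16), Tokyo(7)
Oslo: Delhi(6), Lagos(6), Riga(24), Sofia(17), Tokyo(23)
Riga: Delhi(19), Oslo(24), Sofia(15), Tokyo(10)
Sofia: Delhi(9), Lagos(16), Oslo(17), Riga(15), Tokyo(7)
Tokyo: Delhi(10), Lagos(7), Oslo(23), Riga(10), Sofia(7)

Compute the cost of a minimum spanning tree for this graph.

Grow the tree from Oslo using Prim:
Step 1: frontier [Delhi–Oslo 6, Lagos–Oslo 6, Oslo–Sofia 17, Oslo–Tokyo 23, Oslo–Riga 24] → take Delhi–Oslo (6); add Delhi.
Step 2: frontier [Delhi–Sofia 9, Delhi–Lagos 10, Delhi–Tokyo 10, Delhi–Riga 19, Lagos–Oslo 6, Oslo–Sofia 17, Oslo–Tokyo 23, Oslo–Riga 24] → take Lagos–Oslo (6); add Lagos.
Step 3: frontier [Delhi–Sofia 9, Delhi–Tokyo 10, Delhi–Riga 19, Lagos–Tokyo 7, Lagos–Sofia 16, Oslo–Sofia 17, Oslo–Tokyo 23, Oslo–Riga 24] → take Lagos–Tokyo (7); add Tokyo.
Step 4: frontier [Delhi–Sofia 9, Delhi–Riga 19, Lagos–Sofia 16, Oslo–Sofia 17, Oslo–Riga 24, Sofia–Tokyo 7, Riga–Tokyo 10] → take Sofia–Tokyo (7); add Sofia.
Step 5: frontier [Delhi–Riga 19, Oslo–Riga 24, Riga–Sofia 15, Riga–Tokyo 10] → take Riga–Tokyo (10); add Riga.
MST edges: Delhi–Oslo, Lagos–Oslo, Lagos–Tokyo, Sofia–Tokyo, Riga–Tokyo; total weight 6+6+7+7+10 = 36.

36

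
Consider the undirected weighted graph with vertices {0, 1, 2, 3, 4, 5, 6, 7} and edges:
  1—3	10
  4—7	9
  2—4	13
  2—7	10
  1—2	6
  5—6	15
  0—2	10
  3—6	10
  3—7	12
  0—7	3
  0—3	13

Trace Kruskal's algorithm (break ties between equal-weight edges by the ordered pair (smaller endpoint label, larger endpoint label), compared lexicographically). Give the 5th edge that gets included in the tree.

Kruskal: consider edges lightest-first.
0—7 (3): add — endpoints in different components.
1—2 (6): add — endpoints in different components.
4—7 (9): add — endpoints in different components.
0—2 (10): add — endpoints in different components.
1—3 (10): add — endpoints in different components.
2—7 (10): skip — 2 and 7 already connected.
3—6 (10): add — endpoints in different components.
3—7 (12): skip — 3 and 7 already connected.
0—3 (13): skip — 0 and 3 already connected.
2—4 (13): skip — 2 and 4 already connected.
5—6 (15): add — endpoints in different components.
The 5th edge added is 1—3.

1-3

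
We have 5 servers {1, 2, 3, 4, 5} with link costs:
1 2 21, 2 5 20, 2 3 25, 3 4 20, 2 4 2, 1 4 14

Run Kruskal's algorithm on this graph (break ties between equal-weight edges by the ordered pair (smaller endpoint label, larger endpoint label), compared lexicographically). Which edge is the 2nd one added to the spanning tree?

Kruskal: consider edges lightest-first.
2 4 (2): add. Components now {1} {2,4} {3} {5}
1 4 (14): add. Components now {1,2,4} {3} {5}
2 5 (20): add. Components now {1,2,4,5} {3}
3 4 (20): add. Components now {1,2,3,4,5}
The 2nd edge added is 1 4.

1-4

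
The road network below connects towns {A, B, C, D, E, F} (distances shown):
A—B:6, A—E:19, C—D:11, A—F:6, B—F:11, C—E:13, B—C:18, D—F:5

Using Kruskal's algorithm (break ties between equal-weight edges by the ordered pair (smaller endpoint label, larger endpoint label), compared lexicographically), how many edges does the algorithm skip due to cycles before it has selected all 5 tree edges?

Kruskal: consider edges lightest-first.
D—F (5): add — endpoints in different components.
A—B (6): add — endpoints in different components.
A—F (6): add — endpoints in different components.
B—F (11): skip — B and F already connected.
C—D (11): add — endpoints in different components.
C—E (13): add — endpoints in different components.
Edges rejected before the tree was complete: 1.

1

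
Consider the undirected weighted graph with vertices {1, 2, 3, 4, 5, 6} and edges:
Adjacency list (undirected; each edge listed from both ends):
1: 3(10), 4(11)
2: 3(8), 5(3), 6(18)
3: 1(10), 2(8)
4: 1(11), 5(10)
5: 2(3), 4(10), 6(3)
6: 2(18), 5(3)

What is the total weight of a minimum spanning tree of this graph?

34

Prim's algorithm from 6:
Step 1: frontier [5–6 3, 2–6 18] → take 5–6 (3); add 5.
Step 2: frontier [2–5 3, 4–5 10, 2–6 18] → take 2–5 (3); add 2.
Step 3: frontier [2–3 8, 4–5 10] → take 2–3 (8); add 3.
Step 4: frontier [1–3 10, 4–5 10] → take 1–3 (10); add 1.
Step 5: frontier [1–4 11, 4–5 10] → take 4–5 (10); add 4.
MST edges: 5–6, 2–5, 2–3, 1–3, 4–5; total weight 3+3+8+10+10 = 34.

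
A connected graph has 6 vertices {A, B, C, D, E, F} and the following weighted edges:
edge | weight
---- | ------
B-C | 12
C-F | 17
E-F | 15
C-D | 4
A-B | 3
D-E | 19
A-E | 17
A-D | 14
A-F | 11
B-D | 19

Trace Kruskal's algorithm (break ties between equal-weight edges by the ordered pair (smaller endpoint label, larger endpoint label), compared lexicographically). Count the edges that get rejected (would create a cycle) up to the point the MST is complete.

1

Sort edges by weight, then run Kruskal:
A-B (3): add. Components now {A,B} {C} {D} {E} {F}
C-D (4): add. Components now {A,B} {C,D} {E} {F}
A-F (11): add. Components now {A,B,F} {C,D} {E}
B-C (12): add. Components now {A,B,C,D,F} {E}
A-D (14): skip — A and D already connected.
E-F (15): add. Components now {A,B,C,D,E,F}
Edges rejected before the tree was complete: 1.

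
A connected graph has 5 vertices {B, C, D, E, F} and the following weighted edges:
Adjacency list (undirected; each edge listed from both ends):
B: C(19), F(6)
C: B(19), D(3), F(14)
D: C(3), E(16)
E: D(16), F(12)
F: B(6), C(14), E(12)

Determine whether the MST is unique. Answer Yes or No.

Yes

Kruskal's algorithm — process edges by increasing weight (ties by edge label):
C–D (3): add — endpoints in different components.
B–F (6): add — endpoints in different components.
E–F (12): add — endpoints in different components.
C–F (14): add — endpoints in different components.
Every non-tree edge has weight strictly greater than the heaviest edge on the tree path between its endpoints, so the MST is unique.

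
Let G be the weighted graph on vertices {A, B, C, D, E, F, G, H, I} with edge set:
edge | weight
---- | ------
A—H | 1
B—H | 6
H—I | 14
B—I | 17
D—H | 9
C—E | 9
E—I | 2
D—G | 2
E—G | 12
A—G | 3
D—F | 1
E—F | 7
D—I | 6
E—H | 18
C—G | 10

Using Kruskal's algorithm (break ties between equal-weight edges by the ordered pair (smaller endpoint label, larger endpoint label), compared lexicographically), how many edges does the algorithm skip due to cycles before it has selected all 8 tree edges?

Kruskal: consider edges lightest-first.
A—H (1): add — endpoints in different components.
D—F (1): add — endpoints in different components.
D—G (2): add — endpoints in different components.
E—I (2): add — endpoints in different components.
A—G (3): add — endpoints in different components.
B—H (6): add — endpoints in different components.
D—I (6): add — endpoints in different components.
E—F (7): skip — E and F already connected.
C—E (9): add — endpoints in different components.
Edges rejected before the tree was complete: 1.

1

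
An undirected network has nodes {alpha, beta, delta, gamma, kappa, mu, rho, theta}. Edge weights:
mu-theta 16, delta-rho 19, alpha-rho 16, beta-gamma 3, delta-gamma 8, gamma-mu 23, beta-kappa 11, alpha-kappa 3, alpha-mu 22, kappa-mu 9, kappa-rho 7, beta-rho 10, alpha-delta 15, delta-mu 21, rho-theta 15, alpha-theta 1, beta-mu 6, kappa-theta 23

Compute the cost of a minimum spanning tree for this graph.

Prim, starting at beta.
Step 1: cheapest edge leaving the tree is beta-gamma (3); add gamma.
Step 2: cheapest edge leaving the tree is beta-mu (6); add mu.
Step 3: cheapest edge leaving the tree is delta-gamma (8); add delta.
Step 4: cheapest edge leaving the tree is kappa-mu (9); add kappa.
Step 5: cheapest edge leaving the tree is alpha-kappa (3); add alpha.
Step 6: cheapest edge leaving the tree is alpha-theta (1); add theta.
Step 7: cheapest edge leaving the tree is kappa-rho (7); add rho.
MST edges: beta-gamma, beta-mu, delta-gamma, kappa-mu, alpha-kappa, alpha-theta, kappa-rho; total weight 3+6+8+9+3+1+7 = 37.

37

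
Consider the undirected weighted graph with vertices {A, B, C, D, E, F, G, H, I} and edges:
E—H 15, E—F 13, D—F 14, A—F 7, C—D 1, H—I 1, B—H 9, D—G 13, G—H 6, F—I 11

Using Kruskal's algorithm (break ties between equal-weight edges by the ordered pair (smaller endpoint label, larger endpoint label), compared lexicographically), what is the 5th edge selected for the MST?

B-H

Kruskal's algorithm — process edges by increasing weight (ties by edge label):
C—D (1): add — endpoints in different components.
H—I (1): add — endpoints in different components.
G—H (6): add — endpoints in different components.
A—F (7): add — endpoints in different components.
B—H (9): add — endpoints in different components.
F—I (11): add — endpoints in different components.
D—G (13): add — endpoints in different components.
E—F (13): add — endpoints in different components.
The 5th edge added is B—H.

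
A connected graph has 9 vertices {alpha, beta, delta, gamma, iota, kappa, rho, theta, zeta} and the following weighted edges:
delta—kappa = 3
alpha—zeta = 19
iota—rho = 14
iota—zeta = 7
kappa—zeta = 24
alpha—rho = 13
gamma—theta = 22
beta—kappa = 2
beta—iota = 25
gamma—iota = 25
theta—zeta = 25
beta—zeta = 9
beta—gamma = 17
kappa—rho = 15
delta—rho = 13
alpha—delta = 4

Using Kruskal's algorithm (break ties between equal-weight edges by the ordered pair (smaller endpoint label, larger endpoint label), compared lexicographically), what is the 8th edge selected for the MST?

gamma-theta

Sort edges by weight, then run Kruskal:
beta—kappa (2): add — endpoints in different components.
delta—kappa (3): add — endpoints in different components.
alpha—delta (4): add — endpoints in different components.
iota—zeta (7): add — endpoints in different components.
beta—zeta (9): add — endpoints in different components.
alpha—rho (13): add — endpoints in different components.
delta—rho (13): skip — rho and delta already connected.
iota—rho (14): skip — rho and iota already connected.
kappa—rho (15): skip — rho and kappa already connected.
beta—gamma (17): add — endpoints in different components.
alpha—zeta (19): skip — alpha and zeta already connected.
gamma—theta (22): add — endpoints in different components.
The 8th edge added is gamma—theta.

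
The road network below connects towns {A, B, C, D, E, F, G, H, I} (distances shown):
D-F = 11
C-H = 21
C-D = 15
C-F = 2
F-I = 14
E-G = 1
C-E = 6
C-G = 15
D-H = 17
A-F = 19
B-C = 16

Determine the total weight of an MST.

86

Grow the tree from H using Prim:
Step 1: cheapest edge leaving the tree is D-H (17); add D.
Step 2: cheapest edge leaving the tree is D-F (11); add F.
Step 3: cheapest edge leaving the tree is C-F (2); add C.
Step 4: cheapest edge leaving the tree is C-E (6); add E.
Step 5: cheapest edge leaving the tree is E-G (1); add G.
Step 6: cheapest edge leaving the tree is F-I (14); add I.
Step 7: cheapest edge leaving the tree is B-C (16); add B.
Step 8: cheapest edge leaving the tree is A-F (19); add A.
MST edges: D-H, D-F, C-F, C-E, E-G, F-I, B-C, A-F; total weight 17+11+2+6+1+14+16+19 = 86.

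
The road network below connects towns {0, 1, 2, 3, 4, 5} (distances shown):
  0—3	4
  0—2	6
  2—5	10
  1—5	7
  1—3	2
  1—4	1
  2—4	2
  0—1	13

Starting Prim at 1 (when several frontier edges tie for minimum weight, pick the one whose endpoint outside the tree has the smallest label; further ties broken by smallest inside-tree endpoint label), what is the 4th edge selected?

0-3

Grow the tree from 1 using Prim:
Step 1: frontier [1—4 1, 1—3 2, 1—5 7, 0—1 13] → take 1—4 (1); add 4.
Step 2: frontier [1—3 2, 1—5 7, 0—1 13, 2—4 2] → take 2—4 (2); add 2.
Step 3: frontier [1—3 2, 1—5 7, 0—1 13, 0—2 6, 2—5 10] → take 1—3 (2); add 3.
Step 4: frontier [1—5 7, 0—1 13, 0—2 6, 2—5 10, 0—3 4] → take 0—3 (4); add 0.
Step 5: frontier [1—5 7, 2—5 10] → take 1—5 (7); add 5.
The 4th edge added is 0—3.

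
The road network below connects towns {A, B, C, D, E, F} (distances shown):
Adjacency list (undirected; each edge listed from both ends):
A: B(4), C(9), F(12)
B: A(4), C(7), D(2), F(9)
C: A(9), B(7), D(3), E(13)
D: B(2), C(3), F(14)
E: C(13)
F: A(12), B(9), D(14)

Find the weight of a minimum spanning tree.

31

Kruskal: consider edges lightest-first.
B–D (2): add. Components now {A} {B,D} {C} {E} {F}
C–D (3): add. Components now {A} {B,C,D} {E} {F}
A–B (4): add. Components now {A,B,C,D} {E} {F}
B–C (7): skip — B and C already connected.
A–C (9): skip — A and C already connected.
B–F (9): add. Components now {A,B,C,D,F} {E}
A–F (12): skip — A and F already connected.
C–E (13): add. Components now {A,B,C,D,E,F}
MST edges: B–D, C–D, A–B, B–F, C–E; total weight 2+3+4+9+13 = 31.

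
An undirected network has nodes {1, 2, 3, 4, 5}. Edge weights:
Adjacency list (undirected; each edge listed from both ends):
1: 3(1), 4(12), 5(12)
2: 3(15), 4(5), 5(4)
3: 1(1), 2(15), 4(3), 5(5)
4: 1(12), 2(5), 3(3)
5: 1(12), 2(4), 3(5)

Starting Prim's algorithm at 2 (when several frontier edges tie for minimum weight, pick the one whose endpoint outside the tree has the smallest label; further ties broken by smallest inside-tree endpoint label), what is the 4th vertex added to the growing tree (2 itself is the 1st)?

1

Prim, starting at 2.
Step 1: cheapest edge leaving the tree is 2–5 (4); add 5.
Step 2: cheapest edge leaving the tree is 3–5 (5); add 3.
Step 3: cheapest edge leaving the tree is 1–3 (1); add 1.
Step 4: cheapest edge leaving the tree is 3–4 (3); add 4.
Vertex order: 2, 5, 3, 1, 4. The 4th vertex is 1.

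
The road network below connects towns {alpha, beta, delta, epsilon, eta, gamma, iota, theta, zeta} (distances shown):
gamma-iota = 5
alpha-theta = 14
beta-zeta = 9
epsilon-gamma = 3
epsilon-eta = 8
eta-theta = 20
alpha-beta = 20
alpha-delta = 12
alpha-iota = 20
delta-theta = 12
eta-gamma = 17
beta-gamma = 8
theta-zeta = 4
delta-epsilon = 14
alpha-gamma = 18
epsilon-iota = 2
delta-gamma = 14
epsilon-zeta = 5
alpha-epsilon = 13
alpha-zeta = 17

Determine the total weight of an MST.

Kruskal: consider edges lightest-first.
epsilon-iota (2): add — endpoints in different components.
epsilon-gamma (3): add — endpoints in different components.
theta-zeta (4): add — endpoints in different components.
epsilon-zeta (5): add — endpoints in different components.
gamma-iota (5): skip — iota and gamma already connected.
beta-gamma (8): add — endpoints in different components.
epsilon-eta (8): add — endpoints in different components.
beta-zeta (9): skip — beta and zeta already connected.
alpha-delta (12): add — endpoints in different components.
delta-theta (12): add — endpoints in different components.
MST edges: epsilon-iota, epsilon-gamma, theta-zeta, epsilon-zeta, beta-gamma, epsilon-eta, alpha-delta, delta-theta; total weight 2+3+4+5+8+8+12+12 = 54.

54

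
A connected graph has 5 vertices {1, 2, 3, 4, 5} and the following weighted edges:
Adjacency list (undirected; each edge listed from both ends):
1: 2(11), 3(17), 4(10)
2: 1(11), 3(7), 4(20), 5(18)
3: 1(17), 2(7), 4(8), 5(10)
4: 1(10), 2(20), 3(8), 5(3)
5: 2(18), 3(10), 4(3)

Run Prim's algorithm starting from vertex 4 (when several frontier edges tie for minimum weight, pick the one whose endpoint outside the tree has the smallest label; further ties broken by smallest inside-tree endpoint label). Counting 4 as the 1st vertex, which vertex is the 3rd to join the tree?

3

Prim, starting at 4.
Step 1: frontier [4 5 3, 3 4 8, 1 4 10, 2 4 20] → take 4 5 (3); add 5.
Step 2: frontier [3 4 8, 1 4 10, 2 4 20, 3 5 10, 2 5 18] → take 3 4 (8); add 3.
Step 3: frontier [2 3 7, 1 3 17, 1 4 10, 2 4 20, 2 5 18] → take 2 3 (7); add 2.
Step 4: frontier [1 2 11, 1 3 17, 1 4 10] → take 1 4 (10); add 1.
Vertex order: 4, 5, 3, 2, 1. The 3rd vertex is 3.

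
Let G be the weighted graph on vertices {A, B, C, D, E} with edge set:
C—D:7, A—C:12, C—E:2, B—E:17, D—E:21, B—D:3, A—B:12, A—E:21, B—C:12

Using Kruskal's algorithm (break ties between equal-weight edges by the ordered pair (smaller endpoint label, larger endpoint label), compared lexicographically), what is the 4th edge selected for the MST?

Sort edges by weight, then run Kruskal:
C—E (2): add — endpoints in different components.
B—D (3): add — endpoints in different components.
C—D (7): add — endpoints in different components.
A—B (12): add — endpoints in different components.
The 4th edge added is A—B.

A-B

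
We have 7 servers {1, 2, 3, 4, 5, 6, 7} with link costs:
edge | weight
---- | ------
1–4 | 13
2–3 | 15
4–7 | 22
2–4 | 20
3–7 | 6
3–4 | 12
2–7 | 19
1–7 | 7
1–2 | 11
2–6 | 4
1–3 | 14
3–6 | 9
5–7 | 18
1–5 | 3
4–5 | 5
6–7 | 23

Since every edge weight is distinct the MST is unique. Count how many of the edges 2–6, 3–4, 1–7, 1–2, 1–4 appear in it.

Kruskal's algorithm — process edges by increasing weight (ties by edge label):
1–5 (3): add. Components now {1,5} {2} {3} {4} {6} {7}
2–6 (4): add. Components now {1,5} {2,6} {3} {4} {7}
4–5 (5): add. Components now {1,4,5} {2,6} {3} {7}
3–7 (6): add. Components now {1,4,5} {2,6} {3,7}
1–7 (7): add. Components now {1,3,4,5,7} {2,6}
3–6 (9): add. Components now {1,2,3,4,5,6,7}
MST edge set: {1–5, 2–6, 4–5, 3–7, 1–7, 3–6}.
Of the listed edges, {2–6, 1–7} are in the MST → 2.

2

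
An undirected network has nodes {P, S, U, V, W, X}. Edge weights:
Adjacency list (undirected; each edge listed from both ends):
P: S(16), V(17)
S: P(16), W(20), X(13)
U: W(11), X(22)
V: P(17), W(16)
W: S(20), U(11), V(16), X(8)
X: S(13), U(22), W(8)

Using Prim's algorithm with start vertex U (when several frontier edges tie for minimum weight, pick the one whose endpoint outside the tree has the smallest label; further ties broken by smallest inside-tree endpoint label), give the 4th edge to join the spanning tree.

P-S

Grow the tree from U using Prim:
Step 1: frontier [U—W 11, U—X 22] → take U—W (11); add W.
Step 2: frontier [U—X 22, W—X 8, V—W 16, S—W 20] → take W—X (8); add X.
Step 3: frontier [V—W 16, S—W 20, S—X 13] → take S—X (13); add S.
Step 4: frontier [P—S 16, V—W 16] → take P—S (16); add P.
Step 5: frontier [P—V 17, V—W 16] → take V—W (16); add V.
The 4th edge added is P—S.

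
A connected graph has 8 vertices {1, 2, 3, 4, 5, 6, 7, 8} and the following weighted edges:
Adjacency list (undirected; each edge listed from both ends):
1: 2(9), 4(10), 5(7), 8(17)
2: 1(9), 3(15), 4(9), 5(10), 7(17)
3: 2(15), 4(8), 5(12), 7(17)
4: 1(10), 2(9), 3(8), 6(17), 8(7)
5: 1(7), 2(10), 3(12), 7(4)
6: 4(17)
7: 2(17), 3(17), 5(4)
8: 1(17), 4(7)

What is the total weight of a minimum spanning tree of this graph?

Prim's algorithm from 5:
Step 1: cheapest edge leaving the tree is 5 7 (4); add 7.
Step 2: cheapest edge leaving the tree is 1 5 (7); add 1.
Step 3: cheapest edge leaving the tree is 1 2 (9); add 2.
Step 4: cheapest edge leaving the tree is 2 4 (9); add 4.
Step 5: cheapest edge leaving the tree is 4 8 (7); add 8.
Step 6: cheapest edge leaving the tree is 3 4 (8); add 3.
Step 7: cheapest edge leaving the tree is 4 6 (17); add 6.
MST edges: 5 7, 1 5, 1 2, 2 4, 4 8, 3 4, 4 6; total weight 4+7+9+9+7+8+17 = 61.

61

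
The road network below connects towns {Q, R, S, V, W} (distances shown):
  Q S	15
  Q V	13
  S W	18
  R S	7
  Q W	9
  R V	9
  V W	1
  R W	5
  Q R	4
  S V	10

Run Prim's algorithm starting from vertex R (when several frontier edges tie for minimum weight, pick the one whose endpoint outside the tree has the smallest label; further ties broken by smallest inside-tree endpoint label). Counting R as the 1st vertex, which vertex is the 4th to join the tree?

V

Prim's algorithm from R:
Step 1: frontier [Q R 4, R W 5, R S 7, R V 9] → take Q R (4); add Q.
Step 2: frontier [Q W 9, Q V 13, Q S 15, R W 5, R S 7, R V 9] → take R W (5); add W.
Step 3: frontier [Q V 13, Q S 15, R S 7, R V 9, V W 1, S W 18] → take V W (1); add V.
Step 4: frontier [Q S 15, R S 7, S V 10, S W 18] → take R S (7); add S.
Vertex order: R, Q, W, V, S. The 4th vertex is V.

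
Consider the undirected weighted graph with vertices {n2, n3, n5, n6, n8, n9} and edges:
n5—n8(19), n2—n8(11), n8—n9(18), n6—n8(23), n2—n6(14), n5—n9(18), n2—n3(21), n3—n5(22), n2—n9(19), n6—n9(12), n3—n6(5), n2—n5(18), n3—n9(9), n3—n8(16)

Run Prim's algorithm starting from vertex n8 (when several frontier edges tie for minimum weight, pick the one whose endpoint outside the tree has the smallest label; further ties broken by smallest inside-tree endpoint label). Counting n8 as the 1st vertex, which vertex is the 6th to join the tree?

Grow the tree from n8 using Prim:
Step 1: frontier [n2—n8 11, n3—n8 16, n8—n9 18, n5—n8 19, n6—n8 23] → take n2—n8 (11); add n2.
Step 2: frontier [n2—n6 14, n2—n5 18, n2—n9 19, n2—n3 21, n3—n8 16, n8—n9 18, n5—n8 19, n6—n8 23] → take n2—n6 (14); add n6.
Step 3: frontier [n2—n5 18, n2—n9 19, n2—n3 21, n3—n6 5, n6—n9 12, n3—n8 16, n8—n9 18, n5—n8 19] → take n3—n6 (5); add n3.
Step 4: frontier [n2—n5 18, n2—n9 19, n3—n9 9, n3—n5 22, n6—n9 12, n8—n9 18, n5—n8 19] → take n3—n9 (9); add n9.
Step 5: frontier [n2—n5 18, n3—n5 22, n5—n8 19, n5—n9 18] → take n2—n5 (18); add n5.
Vertex order: n8, n2, n6, n3, n9, n5. The 6th vertex is n5.

n5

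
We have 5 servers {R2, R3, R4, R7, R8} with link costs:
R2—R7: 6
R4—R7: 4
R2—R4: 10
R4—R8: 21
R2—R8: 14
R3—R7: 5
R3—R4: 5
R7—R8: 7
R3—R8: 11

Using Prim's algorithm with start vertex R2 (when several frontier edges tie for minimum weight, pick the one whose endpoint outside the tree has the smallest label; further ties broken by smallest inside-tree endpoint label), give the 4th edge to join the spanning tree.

Prim's algorithm from R2:
Step 1: cheapest edge leaving the tree is R2—R7 (6); add R7.
Step 2: cheapest edge leaving the tree is R4—R7 (4); add R4.
Step 3: cheapest edge leaving the tree is R3—R4 (5); add R3.
Step 4: cheapest edge leaving the tree is R7—R8 (7); add R8.
The 4th edge added is R7—R8.

R7-R8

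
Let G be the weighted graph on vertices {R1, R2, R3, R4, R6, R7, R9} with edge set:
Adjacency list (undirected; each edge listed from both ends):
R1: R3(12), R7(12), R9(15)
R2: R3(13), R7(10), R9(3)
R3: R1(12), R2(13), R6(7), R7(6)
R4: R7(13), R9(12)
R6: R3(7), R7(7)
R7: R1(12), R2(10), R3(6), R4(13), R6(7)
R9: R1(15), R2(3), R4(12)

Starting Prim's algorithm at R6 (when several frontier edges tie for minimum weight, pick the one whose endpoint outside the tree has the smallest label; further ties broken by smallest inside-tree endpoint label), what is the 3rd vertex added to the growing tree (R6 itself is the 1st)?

Grow the tree from R6 using Prim:
Step 1: frontier [R3—R6 7, R6—R7 7] → take R3—R6 (7); add R3.
Step 2: frontier [R3—R7 6, R1—R3 12, R2—R3 13, R6—R7 7] → take R3—R7 (6); add R7.
Step 3: frontier [R1—R3 12, R2—R3 13, R2—R7 10, R1—R7 12, R4—R7 13] → take R2—R7 (10); add R2.
Step 4: frontier [R2—R9 3, R1—R3 12, R1—R7 12, R4—R7 13] → take R2—R9 (3); add R9.
Step 5: frontier [R1—R3 12, R1—R7 12, R4—R7 13, R4—R9 12, R1—R9 15] → take R1—R3 (12); add R1.
Step 6: frontier [R4—R7 13, R4—R9 12] → take R4—R9 (12); add R4.
Vertex order: R6, R3, R7, R2, R9, R1, R4. The 3rd vertex is R7.

R7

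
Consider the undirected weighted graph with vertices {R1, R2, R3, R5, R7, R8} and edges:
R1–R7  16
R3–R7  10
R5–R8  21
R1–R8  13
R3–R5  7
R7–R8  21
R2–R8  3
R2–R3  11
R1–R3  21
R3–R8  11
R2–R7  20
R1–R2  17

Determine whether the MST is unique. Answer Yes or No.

No

Kruskal's algorithm — process edges by increasing weight (ties by edge label):
R2–R8 (3): add — endpoints in different components.
R3–R5 (7): add — endpoints in different components.
R3–R7 (10): add — endpoints in different components.
R2–R3 (11): add — endpoints in different components.
R3–R8 (11): skip — R8 and R3 already connected.
R1–R8 (13): add — endpoints in different components.
Non-tree edge R3–R8 has weight 11, equal to the heaviest edge on its tree cycle — swapping gives another MST of the same weight. Not unique.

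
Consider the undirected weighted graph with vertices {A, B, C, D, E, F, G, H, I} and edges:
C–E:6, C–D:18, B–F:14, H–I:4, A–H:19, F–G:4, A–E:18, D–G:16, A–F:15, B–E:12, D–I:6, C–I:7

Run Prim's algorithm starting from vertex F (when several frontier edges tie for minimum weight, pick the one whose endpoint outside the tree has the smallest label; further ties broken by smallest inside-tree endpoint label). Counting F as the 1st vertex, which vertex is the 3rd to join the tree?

Prim, starting at F.
Step 1: frontier [F–G 4, B–F 14, A–F 15] → take F–G (4); add G.
Step 2: frontier [B–F 14, A–F 15, D–G 16] → take B–F (14); add B.
Step 3: frontier [B–E 12, A–F 15, D–G 16] → take B–E (12); add E.
Step 4: frontier [C–E 6, A–E 18, A–F 15, D–G 16] → take C–E (6); add C.
Step 5: frontier [C–I 7, C–D 18, A–E 18, A–F 15, D–G 16] → take C–I (7); add I.
Step 6: frontier [C–D 18, A–E 18, A–F 15, D–G 16, H–I 4, D–I 6] → take H–I (4); add H.
Step 7: frontier [C–D 18, A–E 18, A–F 15, D–G 16, A–H 19, D–I 6] → take D–I (6); add D.
Step 8: frontier [A–E 18, A–F 15, A–H 19] → take A–F (15); add A.
Vertex order: F, G, B, E, C, I, H, D, A. The 3rd vertex is B.

B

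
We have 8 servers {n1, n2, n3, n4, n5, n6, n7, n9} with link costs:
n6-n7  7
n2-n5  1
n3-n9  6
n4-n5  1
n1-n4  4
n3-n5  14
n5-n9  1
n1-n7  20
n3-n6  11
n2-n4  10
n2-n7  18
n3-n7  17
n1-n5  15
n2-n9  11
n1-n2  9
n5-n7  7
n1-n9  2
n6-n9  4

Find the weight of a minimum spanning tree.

Prim's algorithm from n3:
Step 1: cheapest edge leaving the tree is n3-n9 (6); add n9.
Step 2: cheapest edge leaving the tree is n5-n9 (1); add n5.
Step 3: cheapest edge leaving the tree is n2-n5 (1); add n2.
Step 4: cheapest edge leaving the tree is n4-n5 (1); add n4.
Step 5: cheapest edge leaving the tree is n1-n9 (2); add n1.
Step 6: cheapest edge leaving the tree is n6-n9 (4); add n6.
Step 7: cheapest edge leaving the tree is n5-n7 (7); add n7.
MST edges: n3-n9, n5-n9, n2-n5, n4-n5, n1-n9, n6-n9, n5-n7; total weight 6+1+1+1+2+4+7 = 22.

22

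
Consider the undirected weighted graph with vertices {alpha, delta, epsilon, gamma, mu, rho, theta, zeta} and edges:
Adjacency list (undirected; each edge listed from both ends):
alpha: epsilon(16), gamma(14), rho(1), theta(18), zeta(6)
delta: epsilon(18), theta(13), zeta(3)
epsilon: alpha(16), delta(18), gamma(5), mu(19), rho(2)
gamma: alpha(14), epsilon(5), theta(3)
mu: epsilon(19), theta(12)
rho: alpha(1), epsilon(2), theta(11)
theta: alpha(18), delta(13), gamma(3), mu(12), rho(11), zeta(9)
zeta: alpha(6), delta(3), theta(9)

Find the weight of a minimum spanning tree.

32

Kruskal's algorithm — process edges by increasing weight (ties by edge label):
alpha-rho (1): add — endpoints in different components.
epsilon-rho (2): add — endpoints in different components.
delta-zeta (3): add — endpoints in different components.
gamma-theta (3): add — endpoints in different components.
epsilon-gamma (5): add — endpoints in different components.
alpha-zeta (6): add — endpoints in different components.
theta-zeta (9): skip — zeta and theta already connected.
rho-theta (11): skip — theta and rho already connected.
mu-theta (12): add — endpoints in different components.
MST edges: alpha-rho, epsilon-rho, delta-zeta, gamma-theta, epsilon-gamma, alpha-zeta, mu-theta; total weight 1+2+3+3+5+6+12 = 32.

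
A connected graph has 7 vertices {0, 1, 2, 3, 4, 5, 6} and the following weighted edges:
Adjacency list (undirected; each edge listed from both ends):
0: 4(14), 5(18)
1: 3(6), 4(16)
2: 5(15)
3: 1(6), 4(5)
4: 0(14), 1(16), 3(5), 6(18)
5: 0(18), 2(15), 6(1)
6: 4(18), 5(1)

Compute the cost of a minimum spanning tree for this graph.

59

Prim's algorithm from 4:
Step 1: frontier [3–4 5, 0–4 14, 1–4 16, 4–6 18] → take 3–4 (5); add 3.
Step 2: frontier [1–3 6, 0–4 14, 1–4 16, 4–6 18] → take 1–3 (6); add 1.
Step 3: frontier [0–4 14, 4–6 18] → take 0–4 (14); add 0.
Step 4: frontier [0–5 18, 4–6 18] → take 0–5 (18); add 5.
Step 5: frontier [4–6 18, 5–6 1, 2–5 15] → take 5–6 (1); add 6.
Step 6: frontier [2–5 15] → take 2–5 (15); add 2.
MST edges: 3–4, 1–3, 0–4, 0–5, 5–6, 2–5; total weight 5+6+14+18+1+15 = 59.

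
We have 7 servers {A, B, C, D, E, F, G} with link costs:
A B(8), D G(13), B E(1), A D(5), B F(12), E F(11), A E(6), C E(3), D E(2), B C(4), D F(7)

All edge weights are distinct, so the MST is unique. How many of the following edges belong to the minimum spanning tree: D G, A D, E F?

Sort edges by weight, then run Kruskal:
B E (1): add. Components now {A} {B,E} {C} {D} {F} {G}
D E (2): add. Components now {A} {B,D,E} {C} {F} {G}
C E (3): add. Components now {A} {B,C,D,E} {F} {G}
B C (4): skip — B and C already connected.
A D (5): add. Components now {A,B,C,D,E} {F} {G}
A E (6): skip — A and E already connected.
D F (7): add. Components now {A,B,C,D,E,F} {G}
A B (8): skip — A and B already connected.
E F (11): skip — E and F already connected.
B F (12): skip — B and F already connected.
D G (13): add. Components now {A,B,C,D,E,F,G}
MST edge set: {B E, D E, C E, A D, D F, D G}.
Of the listed edges, {D G, A D} are in the MST → 2.

2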